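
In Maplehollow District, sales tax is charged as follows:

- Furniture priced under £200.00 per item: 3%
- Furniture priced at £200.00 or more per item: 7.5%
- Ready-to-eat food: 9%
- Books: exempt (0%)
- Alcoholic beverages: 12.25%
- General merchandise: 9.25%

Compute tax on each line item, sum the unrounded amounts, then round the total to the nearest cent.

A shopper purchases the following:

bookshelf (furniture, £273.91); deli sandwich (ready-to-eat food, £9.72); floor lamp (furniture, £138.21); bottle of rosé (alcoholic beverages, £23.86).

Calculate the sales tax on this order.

Bookshelf £273.91: furniture, £200.00 or more → 7.5% → £20.54325
Deli sandwich £9.72: ready-to-eat food → 9% → £0.8748
Floor lamp £138.21: furniture, under £200.00 → 3% → £4.1463
Bottle of rosé £23.86: alcoholic beverages → 12.25% → £2.92285
Unrounded tax sum = £28.4872 → £28.49

£28.49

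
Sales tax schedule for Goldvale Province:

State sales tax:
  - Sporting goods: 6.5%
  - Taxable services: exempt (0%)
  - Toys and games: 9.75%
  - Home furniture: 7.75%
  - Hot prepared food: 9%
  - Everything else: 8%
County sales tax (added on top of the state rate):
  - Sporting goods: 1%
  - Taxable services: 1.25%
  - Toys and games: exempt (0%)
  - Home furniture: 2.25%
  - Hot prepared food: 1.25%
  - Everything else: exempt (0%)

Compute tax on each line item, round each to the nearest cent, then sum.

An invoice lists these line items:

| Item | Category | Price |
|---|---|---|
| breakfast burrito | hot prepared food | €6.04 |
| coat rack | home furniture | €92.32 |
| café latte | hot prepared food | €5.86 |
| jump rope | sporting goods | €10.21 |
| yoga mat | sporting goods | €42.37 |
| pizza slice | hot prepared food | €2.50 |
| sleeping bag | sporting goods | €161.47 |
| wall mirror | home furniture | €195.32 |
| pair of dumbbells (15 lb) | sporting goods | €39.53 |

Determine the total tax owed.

€49.26

Breakfast burrito €6.04: hot prepared food → 9% + 1.25% county = 10.25% → €0.62
Coat rack €92.32: home furniture → 7.75% + 2.25% county = 10% → €9.23
Café latte €5.86: hot prepared food → 9% + 1.25% county = 10.25% → €0.60
Jump rope €10.21: sporting goods → 6.5% + 1% county = 7.5% → €0.77
Yoga mat €42.37: sporting goods → 6.5% + 1% county = 7.5% → €3.18
Pizza slice €2.50: hot prepared food → 9% + 1.25% county = 10.25% → €0.26
Sleeping bag €161.47: sporting goods → 6.5% + 1% county = 7.5% → €12.11
Wall mirror €195.32: home furniture → 7.75% + 2.25% county = 10% → €19.53
Pair of dumbbells (15 lb) €39.53: sporting goods → 6.5% + 1% county = 7.5% → €2.96
Total tax = €0.62 + €9.23 + €0.60 + €0.77 + €3.18 + €0.26 + €12.11 + €19.53 + €2.96 = €49.26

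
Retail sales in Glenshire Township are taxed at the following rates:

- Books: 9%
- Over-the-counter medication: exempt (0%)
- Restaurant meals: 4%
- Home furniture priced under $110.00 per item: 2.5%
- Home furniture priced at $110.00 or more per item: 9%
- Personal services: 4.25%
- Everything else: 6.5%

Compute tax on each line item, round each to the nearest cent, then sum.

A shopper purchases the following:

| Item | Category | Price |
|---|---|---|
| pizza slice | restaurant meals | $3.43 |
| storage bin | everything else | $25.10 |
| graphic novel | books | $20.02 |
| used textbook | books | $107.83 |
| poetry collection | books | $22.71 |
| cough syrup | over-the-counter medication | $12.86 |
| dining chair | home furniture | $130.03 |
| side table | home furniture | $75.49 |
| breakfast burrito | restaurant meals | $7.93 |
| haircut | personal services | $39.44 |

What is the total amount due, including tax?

$475.74

Pizza slice $3.43: restaurant meals → 4% → $0.14
Storage bin $25.10: everything else → 6.5% → $1.63
Graphic novel $20.02: books → 9% → $1.80
Used textbook $107.83: books → 9% → $9.70
Poetry collection $22.71: books → 9% → $2.04
Cough syrup $12.86: over-the-counter medication → 0% → $0.00
Dining chair $130.03: home furniture, $110.00 or more → 9% → $11.70
Side table $75.49: home furniture, under $110.00 → 2.5% → $1.89
Breakfast burrito $7.93: restaurant meals → 4% → $0.32
Haircut $39.44: personal services → 4.25% → $1.68
Subtotal = $444.84; tax = $30.90; total due = $475.74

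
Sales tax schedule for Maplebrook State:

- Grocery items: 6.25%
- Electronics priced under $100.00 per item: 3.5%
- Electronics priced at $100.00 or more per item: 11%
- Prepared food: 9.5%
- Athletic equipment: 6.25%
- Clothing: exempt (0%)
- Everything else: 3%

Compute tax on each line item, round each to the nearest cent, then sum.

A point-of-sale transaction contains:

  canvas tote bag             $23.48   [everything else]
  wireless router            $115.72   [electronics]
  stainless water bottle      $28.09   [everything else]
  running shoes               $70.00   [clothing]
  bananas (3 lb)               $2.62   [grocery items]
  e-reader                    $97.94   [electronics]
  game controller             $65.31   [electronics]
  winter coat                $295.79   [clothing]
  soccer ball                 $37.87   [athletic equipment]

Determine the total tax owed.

Canvas tote bag $23.48: everything else → 3% → $0.70
Wireless router $115.72: electronics, $100.00 or more → 11% → $12.73
Stainless water bottle $28.09: everything else → 3% → $0.84
Running shoes $70.00: clothing → 0% → $0.00
Bananas (3 lb) $2.62: grocery items → 6.25% → $0.16
E-reader $97.94: electronics, under $100.00 → 3.5% → $3.43
Game controller $65.31: electronics, under $100.00 → 3.5% → $2.29
Winter coat $295.79: clothing → 0% → $0.00
Soccer ball $37.87: athletic equipment → 6.25% → $2.37
Total tax = $0.70 + $12.73 + $0.84 + $0.16 + $3.43 + $2.29 + $2.37 = $22.52

$22.52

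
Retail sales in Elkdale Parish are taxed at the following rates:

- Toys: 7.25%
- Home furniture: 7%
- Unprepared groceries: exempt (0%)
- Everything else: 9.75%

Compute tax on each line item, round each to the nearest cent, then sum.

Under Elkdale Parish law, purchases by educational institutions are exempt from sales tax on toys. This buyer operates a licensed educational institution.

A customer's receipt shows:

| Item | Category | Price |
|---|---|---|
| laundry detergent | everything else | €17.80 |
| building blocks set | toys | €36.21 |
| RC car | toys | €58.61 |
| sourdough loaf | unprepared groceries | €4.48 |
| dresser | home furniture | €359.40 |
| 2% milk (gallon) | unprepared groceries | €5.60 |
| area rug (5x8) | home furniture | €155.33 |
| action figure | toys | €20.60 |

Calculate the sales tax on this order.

€37.77

Laundry detergent €17.80: everything else → 9.75% → €1.74
Building blocks set €36.21: toys, buyer-exempt → 0% → €0.00
RC car €58.61: toys, buyer-exempt → 0% → €0.00
Sourdough loaf €4.48: unprepared groceries → 0% → €0.00
Dresser €359.40: home furniture → 7% → €25.16
2% milk (gallon) €5.60: unprepared groceries → 0% → €0.00
Area rug (5x8) €155.33: home furniture → 7% → €10.87
Action figure €20.60: toys, buyer-exempt → 0% → €0.00
Total tax = €1.74 + €25.16 + €10.87 = €37.77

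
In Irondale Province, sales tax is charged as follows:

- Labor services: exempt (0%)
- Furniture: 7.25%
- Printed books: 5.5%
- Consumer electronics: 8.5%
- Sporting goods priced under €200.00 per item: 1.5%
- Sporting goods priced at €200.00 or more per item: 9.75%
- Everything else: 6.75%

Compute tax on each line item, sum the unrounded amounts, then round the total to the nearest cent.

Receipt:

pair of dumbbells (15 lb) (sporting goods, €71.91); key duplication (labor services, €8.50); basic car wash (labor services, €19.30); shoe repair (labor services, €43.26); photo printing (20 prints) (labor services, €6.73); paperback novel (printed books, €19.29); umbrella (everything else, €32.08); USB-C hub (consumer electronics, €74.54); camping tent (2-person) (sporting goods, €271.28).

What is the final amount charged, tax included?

€583.98

Pair of dumbbells (15 lb) €71.91: sporting goods, under €200.00 → 1.5% → €1.07865
Key duplication €8.50: labor services → 0% → €0.00
Basic car wash €19.30: labor services → 0% → €0.00
Shoe repair €43.26: labor services → 0% → €0.00
Photo printing (20 prints) €6.73: labor services → 0% → €0.00
Paperback novel €19.29: printed books → 5.5% → €1.06095
Umbrella €32.08: everything else → 6.75% → €2.1654
USB-C hub €74.54: consumer electronics → 8.5% → €6.3359
Camping tent (2-person) €271.28: sporting goods, €200.00 or more → 9.75% → €26.4498
Subtotal = €546.89; unrounded tax = €37.0907 → €37.09; total due = €583.98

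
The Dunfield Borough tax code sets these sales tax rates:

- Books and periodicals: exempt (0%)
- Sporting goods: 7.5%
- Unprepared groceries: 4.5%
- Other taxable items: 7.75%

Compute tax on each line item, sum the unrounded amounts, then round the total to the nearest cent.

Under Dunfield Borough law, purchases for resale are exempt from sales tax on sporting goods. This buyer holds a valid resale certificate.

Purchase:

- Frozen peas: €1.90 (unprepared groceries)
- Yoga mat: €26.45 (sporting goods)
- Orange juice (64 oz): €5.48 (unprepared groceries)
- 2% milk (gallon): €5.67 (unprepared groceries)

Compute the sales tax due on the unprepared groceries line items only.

Frozen peas €1.90: unprepared groceries → 4.5% → €0.0855
Orange juice (64 oz) €5.48: unprepared groceries → 4.5% → €0.2466
2% milk (gallon) €5.67: unprepared groceries → 4.5% → €0.25515
Tax on unprepared groceries: unrounded sum = €0.58725 → €0.59

€0.59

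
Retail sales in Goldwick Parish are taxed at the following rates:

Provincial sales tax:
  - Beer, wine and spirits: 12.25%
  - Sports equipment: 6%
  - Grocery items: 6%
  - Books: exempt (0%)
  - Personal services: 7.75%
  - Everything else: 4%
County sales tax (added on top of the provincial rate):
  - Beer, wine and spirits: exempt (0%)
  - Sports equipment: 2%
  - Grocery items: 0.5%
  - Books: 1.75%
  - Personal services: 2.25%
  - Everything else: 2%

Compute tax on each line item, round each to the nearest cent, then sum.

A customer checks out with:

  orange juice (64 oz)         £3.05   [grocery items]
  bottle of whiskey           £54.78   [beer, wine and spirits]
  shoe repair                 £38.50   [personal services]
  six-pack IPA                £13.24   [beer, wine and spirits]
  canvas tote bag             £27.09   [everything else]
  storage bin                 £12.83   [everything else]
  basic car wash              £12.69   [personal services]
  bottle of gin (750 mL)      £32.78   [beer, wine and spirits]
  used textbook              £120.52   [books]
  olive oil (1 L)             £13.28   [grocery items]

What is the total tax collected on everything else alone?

£2.40

Canvas tote bag £27.09: everything else → 4% + 2% county = 6% → £1.63
Storage bin £12.83: everything else → 4% + 2% county = 6% → £0.77
Tax on everything else = £1.63 + £0.77 = £2.40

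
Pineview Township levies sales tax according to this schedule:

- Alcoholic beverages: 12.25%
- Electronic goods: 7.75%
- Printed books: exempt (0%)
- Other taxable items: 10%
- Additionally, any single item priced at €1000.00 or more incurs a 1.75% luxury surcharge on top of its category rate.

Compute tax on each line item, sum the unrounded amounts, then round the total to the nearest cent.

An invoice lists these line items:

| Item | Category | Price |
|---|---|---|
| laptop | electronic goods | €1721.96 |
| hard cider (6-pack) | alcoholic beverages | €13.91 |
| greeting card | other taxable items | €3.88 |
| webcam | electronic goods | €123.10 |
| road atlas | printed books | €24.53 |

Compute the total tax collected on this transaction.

€175.22

Laptop €1721.96: electronic goods → 7.75% + 1.75% surcharge = 9.5% → €163.5862
Hard cider (6-pack) €13.91: alcoholic beverages → 12.25% → €1.703975
Greeting card €3.88: other taxable items → 10% → €0.388
Webcam €123.10: electronic goods → 7.75% → €9.54025
Road atlas €24.53: printed books → 0% → €0.00
Unrounded tax sum = €175.218425 → €175.22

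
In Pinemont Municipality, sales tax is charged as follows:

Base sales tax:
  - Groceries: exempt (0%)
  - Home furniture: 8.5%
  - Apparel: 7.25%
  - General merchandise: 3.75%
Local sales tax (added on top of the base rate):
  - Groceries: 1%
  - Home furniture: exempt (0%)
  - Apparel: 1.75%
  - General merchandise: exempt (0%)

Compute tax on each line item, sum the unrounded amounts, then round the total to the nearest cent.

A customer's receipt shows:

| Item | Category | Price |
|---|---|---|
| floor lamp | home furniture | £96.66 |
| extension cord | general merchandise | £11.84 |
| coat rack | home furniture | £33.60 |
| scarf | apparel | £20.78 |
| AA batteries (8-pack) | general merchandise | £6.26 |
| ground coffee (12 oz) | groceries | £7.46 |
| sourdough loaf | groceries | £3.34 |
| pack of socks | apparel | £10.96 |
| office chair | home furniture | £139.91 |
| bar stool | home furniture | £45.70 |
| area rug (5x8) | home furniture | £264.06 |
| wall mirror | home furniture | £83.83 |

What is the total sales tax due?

Floor lamp £96.66: home furniture → 8.5% + 0% local = 8.5% → £8.2161
Extension cord £11.84: general merchandise → 3.75% + 0% local = 3.75% → £0.444
Coat rack £33.60: home furniture → 8.5% + 0% local = 8.5% → £2.856
Scarf £20.78: apparel → 7.25% + 1.75% local = 9% → £1.8702
AA batteries (8-pack) £6.26: general merchandise → 3.75% + 0% local = 3.75% → £0.23475
Ground coffee (12 oz) £7.46: groceries → 0% + 1% local = 1% → £0.0746
Sourdough loaf £3.34: groceries → 0% + 1% local = 1% → £0.0334
Pack of socks £10.96: apparel → 7.25% + 1.75% local = 9% → £0.9864
Office chair £139.91: home furniture → 8.5% + 0% local = 8.5% → £11.89235
Bar stool £45.70: home furniture → 8.5% + 0% local = 8.5% → £3.8845
Area rug (5x8) £264.06: home furniture → 8.5% + 0% local = 8.5% → £22.4451
Wall mirror £83.83: home furniture → 8.5% + 0% local = 8.5% → £7.12555
Unrounded tax sum = £60.06295 → £60.06

£60.06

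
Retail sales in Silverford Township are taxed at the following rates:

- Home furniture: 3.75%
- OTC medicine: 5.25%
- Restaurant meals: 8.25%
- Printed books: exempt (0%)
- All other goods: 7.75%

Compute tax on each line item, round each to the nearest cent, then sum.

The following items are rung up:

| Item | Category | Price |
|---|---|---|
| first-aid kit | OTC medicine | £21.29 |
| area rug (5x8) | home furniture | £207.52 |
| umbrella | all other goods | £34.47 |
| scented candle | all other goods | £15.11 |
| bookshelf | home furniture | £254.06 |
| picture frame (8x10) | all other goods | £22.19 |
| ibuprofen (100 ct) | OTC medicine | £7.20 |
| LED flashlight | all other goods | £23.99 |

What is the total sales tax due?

First-aid kit £21.29: OTC medicine → 5.25% → £1.12
Area rug (5x8) £207.52: home furniture → 3.75% → £7.78
Umbrella £34.47: all other goods → 7.75% → £2.67
Scented candle £15.11: all other goods → 7.75% → £1.17
Bookshelf £254.06: home furniture → 3.75% → £9.53
Picture frame (8x10) £22.19: all other goods → 7.75% → £1.72
Ibuprofen (100 ct) £7.20: OTC medicine → 5.25% → £0.38
LED flashlight £23.99: all other goods → 7.75% → £1.86
Total tax = £1.12 + £7.78 + £2.67 + £1.17 + £9.53 + £1.72 + £0.38 + £1.86 = £26.23

£26.23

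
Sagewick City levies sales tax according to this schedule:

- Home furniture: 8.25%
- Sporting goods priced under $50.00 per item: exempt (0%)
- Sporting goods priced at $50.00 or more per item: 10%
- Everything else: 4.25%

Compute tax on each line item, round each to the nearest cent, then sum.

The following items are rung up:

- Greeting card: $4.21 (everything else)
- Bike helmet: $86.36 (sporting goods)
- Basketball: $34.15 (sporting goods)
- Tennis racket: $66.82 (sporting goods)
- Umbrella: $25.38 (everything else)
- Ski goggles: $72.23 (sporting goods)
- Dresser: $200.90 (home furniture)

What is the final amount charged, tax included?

$530.42

Greeting card $4.21: everything else → 4.25% → $0.18
Bike helmet $86.36: sporting goods, $50.00 or more → 10% → $8.64
Basketball $34.15: sporting goods, under $50.00 → 0% → $0.00
Tennis racket $66.82: sporting goods, $50.00 or more → 10% → $6.68
Umbrella $25.38: everything else → 4.25% → $1.08
Ski goggles $72.23: sporting goods, $50.00 or more → 10% → $7.22
Dresser $200.90: home furniture → 8.25% → $16.57
Subtotal = $490.05; tax = $40.37; total due = $530.42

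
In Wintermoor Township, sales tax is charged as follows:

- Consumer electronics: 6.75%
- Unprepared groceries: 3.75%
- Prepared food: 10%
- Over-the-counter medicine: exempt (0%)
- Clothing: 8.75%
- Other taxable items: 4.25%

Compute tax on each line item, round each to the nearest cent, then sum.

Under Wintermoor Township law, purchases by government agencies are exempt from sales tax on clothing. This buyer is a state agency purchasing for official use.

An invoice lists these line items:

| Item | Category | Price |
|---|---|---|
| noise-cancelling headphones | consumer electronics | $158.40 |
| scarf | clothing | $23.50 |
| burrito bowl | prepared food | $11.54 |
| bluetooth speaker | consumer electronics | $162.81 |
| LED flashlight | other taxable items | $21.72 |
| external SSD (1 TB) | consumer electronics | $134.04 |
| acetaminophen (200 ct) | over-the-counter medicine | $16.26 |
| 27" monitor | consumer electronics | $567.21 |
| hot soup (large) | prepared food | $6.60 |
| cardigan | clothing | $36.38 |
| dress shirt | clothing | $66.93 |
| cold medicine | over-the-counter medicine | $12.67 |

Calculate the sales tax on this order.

$71.75

Noise-cancelling headphones $158.40: consumer electronics → 6.75% → $10.69
Scarf $23.50: clothing, buyer-exempt → 0% → $0.00
Burrito bowl $11.54: prepared food → 10% → $1.15
Bluetooth speaker $162.81: consumer electronics → 6.75% → $10.99
LED flashlight $21.72: other taxable items → 4.25% → $0.92
External SSD (1 TB) $134.04: consumer electronics → 6.75% → $9.05
Acetaminophen (200 ct) $16.26: over-the-counter medicine → 0% → $0.00
27" monitor $567.21: consumer electronics → 6.75% → $38.29
Hot soup (large) $6.60: prepared food → 10% → $0.66
Cardigan $36.38: clothing, buyer-exempt → 0% → $0.00
Dress shirt $66.93: clothing, buyer-exempt → 0% → $0.00
Cold medicine $12.67: over-the-counter medicine → 0% → $0.00
Total tax = $10.69 + $1.15 + $10.99 + $0.92 + $9.05 + $38.29 + $0.66 = $71.75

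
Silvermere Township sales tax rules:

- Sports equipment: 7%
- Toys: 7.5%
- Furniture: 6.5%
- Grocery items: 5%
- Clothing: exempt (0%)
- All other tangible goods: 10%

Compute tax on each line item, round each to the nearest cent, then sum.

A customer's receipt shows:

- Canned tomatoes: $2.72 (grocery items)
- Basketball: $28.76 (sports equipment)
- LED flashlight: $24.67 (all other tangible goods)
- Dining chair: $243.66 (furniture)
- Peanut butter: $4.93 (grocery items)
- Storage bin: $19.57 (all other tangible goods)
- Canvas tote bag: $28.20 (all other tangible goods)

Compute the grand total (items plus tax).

Canned tomatoes $2.72: grocery items → 5% → $0.14
Basketball $28.76: sports equipment → 7% → $2.01
LED flashlight $24.67: all other tangible goods → 10% → $2.47
Dining chair $243.66: furniture → 6.5% → $15.84
Peanut butter $4.93: grocery items → 5% → $0.25
Storage bin $19.57: all other tangible goods → 10% → $1.96
Canvas tote bag $28.20: all other tangible goods → 10% → $2.82
Subtotal = $352.51; tax = $25.49; total due = $378.00

$378.00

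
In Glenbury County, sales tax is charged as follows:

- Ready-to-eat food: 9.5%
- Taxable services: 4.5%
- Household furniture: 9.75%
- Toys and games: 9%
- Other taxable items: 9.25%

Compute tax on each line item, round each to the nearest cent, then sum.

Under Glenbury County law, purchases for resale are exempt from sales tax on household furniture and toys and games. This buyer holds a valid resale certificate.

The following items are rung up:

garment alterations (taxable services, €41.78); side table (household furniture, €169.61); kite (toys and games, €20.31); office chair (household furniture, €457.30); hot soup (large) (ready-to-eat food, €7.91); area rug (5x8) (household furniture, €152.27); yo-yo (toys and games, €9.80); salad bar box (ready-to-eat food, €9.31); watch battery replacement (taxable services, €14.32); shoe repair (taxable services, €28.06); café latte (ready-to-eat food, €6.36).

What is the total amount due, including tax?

Garment alterations €41.78: taxable services → 4.5% → €1.88
Side table €169.61: household furniture, buyer-exempt → 0% → €0.00
Kite €20.31: toys and games, buyer-exempt → 0% → €0.00
Office chair €457.30: household furniture, buyer-exempt → 0% → €0.00
Hot soup (large) €7.91: ready-to-eat food → 9.5% → €0.75
Area rug (5x8) €152.27: household furniture, buyer-exempt → 0% → €0.00
Yo-yo €9.80: toys and games, buyer-exempt → 0% → €0.00
Salad bar box €9.31: ready-to-eat food → 9.5% → €0.88
Watch battery replacement €14.32: taxable services → 4.5% → €0.64
Shoe repair €28.06: taxable services → 4.5% → €1.26
Café latte €6.36: ready-to-eat food → 9.5% → €0.60
Subtotal = €917.03; tax = €6.01; total due = €923.04

€923.04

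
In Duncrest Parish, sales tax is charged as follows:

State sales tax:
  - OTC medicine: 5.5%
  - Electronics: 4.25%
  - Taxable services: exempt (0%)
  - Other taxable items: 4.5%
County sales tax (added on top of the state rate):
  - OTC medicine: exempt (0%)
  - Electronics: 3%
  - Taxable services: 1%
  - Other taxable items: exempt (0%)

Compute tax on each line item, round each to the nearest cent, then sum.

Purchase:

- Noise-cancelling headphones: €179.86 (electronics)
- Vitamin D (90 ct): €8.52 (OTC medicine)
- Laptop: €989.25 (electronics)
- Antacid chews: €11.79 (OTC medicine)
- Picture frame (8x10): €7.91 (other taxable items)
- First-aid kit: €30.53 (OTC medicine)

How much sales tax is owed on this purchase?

Noise-cancelling headphones €179.86: electronics → 4.25% + 3% county = 7.25% → €13.04
Vitamin D (90 ct) €8.52: OTC medicine → 5.5% + 0% county = 5.5% → €0.47
Laptop €989.25: electronics → 4.25% + 3% county = 7.25% → €71.72
Antacid chews €11.79: OTC medicine → 5.5% + 0% county = 5.5% → €0.65
Picture frame (8x10) €7.91: other taxable items → 4.5% + 0% county = 4.5% → €0.36
First-aid kit €30.53: OTC medicine → 5.5% + 0% county = 5.5% → €1.68
Total tax = €13.04 + €0.47 + €71.72 + €0.65 + €0.36 + €1.68 = €87.92

€87.92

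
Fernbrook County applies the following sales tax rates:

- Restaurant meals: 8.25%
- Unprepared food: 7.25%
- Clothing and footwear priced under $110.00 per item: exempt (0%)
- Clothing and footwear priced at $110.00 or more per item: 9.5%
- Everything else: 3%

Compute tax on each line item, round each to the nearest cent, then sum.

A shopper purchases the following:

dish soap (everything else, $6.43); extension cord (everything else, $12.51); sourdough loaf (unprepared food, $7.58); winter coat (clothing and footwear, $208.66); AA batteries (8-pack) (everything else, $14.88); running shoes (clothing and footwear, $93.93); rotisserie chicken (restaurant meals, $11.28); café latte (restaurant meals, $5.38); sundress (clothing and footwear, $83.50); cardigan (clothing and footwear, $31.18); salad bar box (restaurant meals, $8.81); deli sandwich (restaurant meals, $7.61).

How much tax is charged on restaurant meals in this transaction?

$2.73

Rotisserie chicken $11.28: restaurant meals → 8.25% → $0.93
Café latte $5.38: restaurant meals → 8.25% → $0.44
Salad bar box $8.81: restaurant meals → 8.25% → $0.73
Deli sandwich $7.61: restaurant meals → 8.25% → $0.63
Tax on restaurant meals = $0.93 + $0.44 + $0.73 + $0.63 = $2.73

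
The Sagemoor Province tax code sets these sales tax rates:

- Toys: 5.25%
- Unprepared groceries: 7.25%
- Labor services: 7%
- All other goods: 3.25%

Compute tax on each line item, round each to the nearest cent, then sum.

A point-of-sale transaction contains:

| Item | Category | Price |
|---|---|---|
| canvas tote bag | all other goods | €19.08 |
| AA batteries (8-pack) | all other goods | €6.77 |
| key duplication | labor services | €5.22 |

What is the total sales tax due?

€1.21

Canvas tote bag €19.08: all other goods → 3.25% → €0.62
AA batteries (8-pack) €6.77: all other goods → 3.25% → €0.22
Key duplication €5.22: labor services → 7% → €0.37
Total tax = €0.62 + €0.22 + €0.37 = €1.21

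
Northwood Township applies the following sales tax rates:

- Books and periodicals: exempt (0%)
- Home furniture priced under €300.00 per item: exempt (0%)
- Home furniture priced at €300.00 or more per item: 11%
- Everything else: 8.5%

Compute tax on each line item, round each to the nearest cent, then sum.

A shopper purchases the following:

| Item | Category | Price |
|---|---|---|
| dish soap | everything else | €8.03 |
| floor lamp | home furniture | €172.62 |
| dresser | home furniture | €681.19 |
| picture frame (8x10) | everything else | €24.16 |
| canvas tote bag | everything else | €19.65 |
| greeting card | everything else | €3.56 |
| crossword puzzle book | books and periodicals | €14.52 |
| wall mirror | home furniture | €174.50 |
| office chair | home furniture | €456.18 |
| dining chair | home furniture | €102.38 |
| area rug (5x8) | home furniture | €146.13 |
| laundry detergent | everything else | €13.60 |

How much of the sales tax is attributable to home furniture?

Floor lamp €172.62: home furniture, under €300.00 → 0% → €0.00
Dresser €681.19: home furniture, €300.00 or more → 11% → €74.93
Wall mirror €174.50: home furniture, under €300.00 → 0% → €0.00
Office chair €456.18: home furniture, €300.00 or more → 11% → €50.18
Dining chair €102.38: home furniture, under €300.00 → 0% → €0.00
Area rug (5x8) €146.13: home furniture, under €300.00 → 0% → €0.00
Tax on home furniture = €0.00 + €74.93 + €0.00 + €50.18 + €0.00 + €0.00 = €125.11

€125.11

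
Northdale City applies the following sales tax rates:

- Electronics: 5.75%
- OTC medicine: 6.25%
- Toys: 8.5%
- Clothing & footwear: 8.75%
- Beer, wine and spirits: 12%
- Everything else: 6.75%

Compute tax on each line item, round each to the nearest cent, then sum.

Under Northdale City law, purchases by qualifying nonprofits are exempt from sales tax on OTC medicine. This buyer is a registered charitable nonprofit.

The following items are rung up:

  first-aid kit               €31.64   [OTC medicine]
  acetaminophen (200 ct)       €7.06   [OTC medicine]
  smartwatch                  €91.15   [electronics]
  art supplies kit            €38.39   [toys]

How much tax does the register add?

First-aid kit €31.64: OTC medicine, buyer-exempt → 0% → €0.00
Acetaminophen (200 ct) €7.06: OTC medicine, buyer-exempt → 0% → €0.00
Smartwatch €91.15: electronics → 5.75% → €5.24
Art supplies kit €38.39: toys → 8.5% → €3.26
Total tax = €5.24 + €3.26 = €8.50

€8.50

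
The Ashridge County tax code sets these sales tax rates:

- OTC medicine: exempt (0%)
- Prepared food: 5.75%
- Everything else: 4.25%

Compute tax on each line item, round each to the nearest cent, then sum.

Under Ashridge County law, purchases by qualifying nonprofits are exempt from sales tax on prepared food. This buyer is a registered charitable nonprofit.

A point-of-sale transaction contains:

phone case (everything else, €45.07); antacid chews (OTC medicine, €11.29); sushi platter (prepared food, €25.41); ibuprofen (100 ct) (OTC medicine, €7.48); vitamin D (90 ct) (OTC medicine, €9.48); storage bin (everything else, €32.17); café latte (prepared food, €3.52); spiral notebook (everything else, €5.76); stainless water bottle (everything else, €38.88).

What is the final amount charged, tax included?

Phone case €45.07: everything else → 4.25% → €1.92
Antacid chews €11.29: OTC medicine → 0% → €0.00
Sushi platter €25.41: prepared food, buyer-exempt → 0% → €0.00
Ibuprofen (100 ct) €7.48: OTC medicine → 0% → €0.00
Vitamin D (90 ct) €9.48: OTC medicine → 0% → €0.00
Storage bin €32.17: everything else → 4.25% → €1.37
Café latte €3.52: prepared food, buyer-exempt → 0% → €0.00
Spiral notebook €5.76: everything else → 4.25% → €0.24
Stainless water bottle €38.88: everything else → 4.25% → €1.65
Subtotal = €179.06; tax = €5.18; total due = €184.24

€184.24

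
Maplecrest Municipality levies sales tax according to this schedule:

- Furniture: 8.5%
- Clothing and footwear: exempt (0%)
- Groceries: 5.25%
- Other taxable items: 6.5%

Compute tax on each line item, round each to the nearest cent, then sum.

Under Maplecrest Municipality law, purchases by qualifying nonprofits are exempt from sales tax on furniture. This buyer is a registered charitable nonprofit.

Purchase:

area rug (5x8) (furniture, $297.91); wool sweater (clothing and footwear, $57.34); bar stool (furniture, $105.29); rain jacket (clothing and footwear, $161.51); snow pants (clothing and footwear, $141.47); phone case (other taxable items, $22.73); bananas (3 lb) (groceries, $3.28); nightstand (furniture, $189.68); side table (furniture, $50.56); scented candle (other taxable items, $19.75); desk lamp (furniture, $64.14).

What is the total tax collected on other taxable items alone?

Phone case $22.73: other taxable items → 6.5% → $1.48
Scented candle $19.75: other taxable items → 6.5% → $1.28
Tax on other taxable items = $1.48 + $1.28 = $2.76

$2.76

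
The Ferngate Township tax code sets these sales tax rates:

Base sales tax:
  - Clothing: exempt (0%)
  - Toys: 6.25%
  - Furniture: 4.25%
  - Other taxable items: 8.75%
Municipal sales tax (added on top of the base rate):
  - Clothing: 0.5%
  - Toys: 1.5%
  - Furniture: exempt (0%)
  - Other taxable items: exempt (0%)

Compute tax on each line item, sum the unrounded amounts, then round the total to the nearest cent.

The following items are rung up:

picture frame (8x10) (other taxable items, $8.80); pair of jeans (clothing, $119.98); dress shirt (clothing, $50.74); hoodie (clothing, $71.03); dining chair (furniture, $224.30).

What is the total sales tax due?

Picture frame (8x10) $8.80: other taxable items → 8.75% + 0% municipal = 8.75% → $0.77
Pair of jeans $119.98: clothing → 0% + 0.5% municipal = 0.5% → $0.5999
Dress shirt $50.74: clothing → 0% + 0.5% municipal = 0.5% → $0.2537
Hoodie $71.03: clothing → 0% + 0.5% municipal = 0.5% → $0.35515
Dining chair $224.30: furniture → 4.25% + 0% municipal = 4.25% → $9.53275
Unrounded tax sum = $11.5115 → $11.51

$11.51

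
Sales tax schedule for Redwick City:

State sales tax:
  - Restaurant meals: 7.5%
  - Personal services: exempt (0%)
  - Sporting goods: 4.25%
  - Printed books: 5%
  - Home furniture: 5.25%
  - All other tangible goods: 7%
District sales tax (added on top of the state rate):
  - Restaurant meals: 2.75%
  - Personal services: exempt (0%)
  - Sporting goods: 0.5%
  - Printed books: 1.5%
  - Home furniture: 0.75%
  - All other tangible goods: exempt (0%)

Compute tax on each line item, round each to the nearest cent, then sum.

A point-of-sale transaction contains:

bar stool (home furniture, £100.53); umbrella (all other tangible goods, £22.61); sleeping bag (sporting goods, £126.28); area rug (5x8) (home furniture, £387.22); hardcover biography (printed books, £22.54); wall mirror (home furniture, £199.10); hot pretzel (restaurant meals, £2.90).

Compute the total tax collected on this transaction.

£50.56

Bar stool £100.53: home furniture → 5.25% + 0.75% district = 6% → £6.03
Umbrella £22.61: all other tangible goods → 7% + 0% district = 7% → £1.58
Sleeping bag £126.28: sporting goods → 4.25% + 0.5% district = 4.75% → £6.00
Area rug (5x8) £387.22: home furniture → 5.25% + 0.75% district = 6% → £23.23
Hardcover biography £22.54: printed books → 5% + 1.5% district = 6.5% → £1.47
Wall mirror £199.10: home furniture → 5.25% + 0.75% district = 6% → £11.95
Hot pretzel £2.90: restaurant meals → 7.5% + 2.75% district = 10.25% → £0.30
Total tax = £6.03 + £1.58 + £6.00 + £23.23 + £1.47 + £11.95 + £0.30 = £50.56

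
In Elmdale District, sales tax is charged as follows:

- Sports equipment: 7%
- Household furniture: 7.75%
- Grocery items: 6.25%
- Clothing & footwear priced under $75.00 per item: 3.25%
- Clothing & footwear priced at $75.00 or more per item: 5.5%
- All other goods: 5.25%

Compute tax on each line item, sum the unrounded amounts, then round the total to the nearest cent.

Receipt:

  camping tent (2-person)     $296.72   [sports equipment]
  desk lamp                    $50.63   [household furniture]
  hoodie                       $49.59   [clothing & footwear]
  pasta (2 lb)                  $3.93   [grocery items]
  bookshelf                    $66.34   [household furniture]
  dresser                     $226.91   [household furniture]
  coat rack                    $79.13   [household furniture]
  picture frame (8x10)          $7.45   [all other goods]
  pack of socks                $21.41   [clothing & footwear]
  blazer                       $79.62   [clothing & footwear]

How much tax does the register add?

$60.88

Camping tent (2-person) $296.72: sports equipment → 7% → $20.7704
Desk lamp $50.63: household furniture → 7.75% → $3.923825
Hoodie $49.59: clothing & footwear, under $75.00 → 3.25% → $1.611675
Pasta (2 lb) $3.93: grocery items → 6.25% → $0.245625
Bookshelf $66.34: household furniture → 7.75% → $5.14135
Dresser $226.91: household furniture → 7.75% → $17.585525
Coat rack $79.13: household furniture → 7.75% → $6.132575
Picture frame (8x10) $7.45: all other goods → 5.25% → $0.391125
Pack of socks $21.41: clothing & footwear, under $75.00 → 3.25% → $0.695825
Blazer $79.62: clothing & footwear, $75.00 or more → 5.5% → $4.3791
Unrounded tax sum = $60.877025 → $60.88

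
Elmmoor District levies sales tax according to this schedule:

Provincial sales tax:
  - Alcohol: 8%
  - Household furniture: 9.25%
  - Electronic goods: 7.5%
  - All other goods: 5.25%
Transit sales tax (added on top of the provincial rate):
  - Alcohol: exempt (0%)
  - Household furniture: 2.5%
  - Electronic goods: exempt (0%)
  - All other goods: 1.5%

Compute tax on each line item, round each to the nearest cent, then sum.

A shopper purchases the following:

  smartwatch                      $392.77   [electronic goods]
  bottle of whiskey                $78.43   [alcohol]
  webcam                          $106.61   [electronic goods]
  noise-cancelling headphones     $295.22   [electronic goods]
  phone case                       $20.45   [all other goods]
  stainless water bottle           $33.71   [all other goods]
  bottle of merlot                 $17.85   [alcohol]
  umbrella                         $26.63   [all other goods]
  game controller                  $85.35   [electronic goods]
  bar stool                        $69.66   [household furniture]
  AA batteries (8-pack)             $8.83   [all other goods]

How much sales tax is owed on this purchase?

$87.95

Smartwatch $392.77: electronic goods → 7.5% + 0% transit = 7.5% → $29.46
Bottle of whiskey $78.43: alcohol → 8% + 0% transit = 8% → $6.27
Webcam $106.61: electronic goods → 7.5% + 0% transit = 7.5% → $8.00
Noise-cancelling headphones $295.22: electronic goods → 7.5% + 0% transit = 7.5% → $22.14
Phone case $20.45: all other goods → 5.25% + 1.5% transit = 6.75% → $1.38
Stainless water bottle $33.71: all other goods → 5.25% + 1.5% transit = 6.75% → $2.28
Bottle of merlot $17.85: alcohol → 8% + 0% transit = 8% → $1.43
Umbrella $26.63: all other goods → 5.25% + 1.5% transit = 6.75% → $1.80
Game controller $85.35: electronic goods → 7.5% + 0% transit = 7.5% → $6.40
Bar stool $69.66: household furniture → 9.25% + 2.5% transit = 11.75% → $8.19
AA batteries (8-pack) $8.83: all other goods → 5.25% + 1.5% transit = 6.75% → $0.60
Total tax = $29.46 + $6.27 + $8.00 + $22.14 + $1.38 + $2.28 + $1.43 + $1.80 + $6.40 + $8.19 + $0.60 = $87.95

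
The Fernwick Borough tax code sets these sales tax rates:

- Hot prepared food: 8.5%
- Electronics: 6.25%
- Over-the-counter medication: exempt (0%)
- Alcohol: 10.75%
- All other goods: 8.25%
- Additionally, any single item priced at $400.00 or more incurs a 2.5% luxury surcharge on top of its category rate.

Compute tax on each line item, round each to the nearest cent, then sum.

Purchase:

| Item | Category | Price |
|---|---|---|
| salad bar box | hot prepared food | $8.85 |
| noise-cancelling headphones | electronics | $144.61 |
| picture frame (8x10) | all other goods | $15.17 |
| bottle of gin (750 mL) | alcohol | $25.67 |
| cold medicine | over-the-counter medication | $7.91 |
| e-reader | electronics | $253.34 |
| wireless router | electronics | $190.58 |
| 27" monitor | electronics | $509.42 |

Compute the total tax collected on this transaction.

Salad bar box $8.85: hot prepared food → 8.5% → $0.75
Noise-cancelling headphones $144.61: electronics → 6.25% → $9.04
Picture frame (8x10) $15.17: all other goods → 8.25% → $1.25
Bottle of gin (750 mL) $25.67: alcohol → 10.75% → $2.76
Cold medicine $7.91: over-the-counter medication → 0% → $0.00
E-reader $253.34: electronics → 6.25% → $15.83
Wireless router $190.58: electronics → 6.25% → $11.91
27" monitor $509.42: electronics → 6.25% + 2.5% surcharge = 8.75% → $44.57
Total tax = $0.75 + $9.04 + $1.25 + $2.76 + $15.83 + $11.91 + $44.57 = $86.11

$86.11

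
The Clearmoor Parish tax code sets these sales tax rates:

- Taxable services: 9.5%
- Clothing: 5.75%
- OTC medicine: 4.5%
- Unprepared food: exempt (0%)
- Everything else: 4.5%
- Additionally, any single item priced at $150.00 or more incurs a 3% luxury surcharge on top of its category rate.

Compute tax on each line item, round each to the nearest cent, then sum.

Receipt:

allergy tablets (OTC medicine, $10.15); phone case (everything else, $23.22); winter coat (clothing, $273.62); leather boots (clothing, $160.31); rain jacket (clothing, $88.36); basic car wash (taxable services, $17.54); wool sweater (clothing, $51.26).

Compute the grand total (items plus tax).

$673.63

Allergy tablets $10.15: OTC medicine → 4.5% → $0.46
Phone case $23.22: everything else → 4.5% → $1.04
Winter coat $273.62: clothing → 5.75% + 3% surcharge = 8.75% → $23.94
Leather boots $160.31: clothing → 5.75% + 3% surcharge = 8.75% → $14.03
Rain jacket $88.36: clothing → 5.75% → $5.08
Basic car wash $17.54: taxable services → 9.5% → $1.67
Wool sweater $51.26: clothing → 5.75% → $2.95
Subtotal = $624.46; tax = $49.17; total due = $673.63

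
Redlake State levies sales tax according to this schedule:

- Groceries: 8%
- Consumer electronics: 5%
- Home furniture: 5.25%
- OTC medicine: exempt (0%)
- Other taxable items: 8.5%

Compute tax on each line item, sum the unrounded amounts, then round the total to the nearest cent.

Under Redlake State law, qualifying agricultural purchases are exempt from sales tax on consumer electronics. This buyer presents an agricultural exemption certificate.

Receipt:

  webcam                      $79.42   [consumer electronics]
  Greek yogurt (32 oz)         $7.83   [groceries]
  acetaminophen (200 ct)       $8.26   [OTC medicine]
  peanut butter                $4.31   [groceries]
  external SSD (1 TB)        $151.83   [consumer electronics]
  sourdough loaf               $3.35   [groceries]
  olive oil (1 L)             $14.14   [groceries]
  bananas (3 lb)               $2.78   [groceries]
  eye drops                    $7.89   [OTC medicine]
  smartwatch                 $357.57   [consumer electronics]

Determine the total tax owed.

Webcam $79.42: consumer electronics, buyer-exempt → 0% → $0.00
Greek yogurt (32 oz) $7.83: groceries → 8% → $0.6264
Acetaminophen (200 ct) $8.26: OTC medicine → 0% → $0.00
Peanut butter $4.31: groceries → 8% → $0.3448
External SSD (1 TB) $151.83: consumer electronics, buyer-exempt → 0% → $0.00
Sourdough loaf $3.35: groceries → 8% → $0.268
Olive oil (1 L) $14.14: groceries → 8% → $1.1312
Bananas (3 lb) $2.78: groceries → 8% → $0.2224
Eye drops $7.89: OTC medicine → 0% → $0.00
Smartwatch $357.57: consumer electronics, buyer-exempt → 0% → $0.00
Unrounded tax sum = $2.5928 → $2.59

$2.59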